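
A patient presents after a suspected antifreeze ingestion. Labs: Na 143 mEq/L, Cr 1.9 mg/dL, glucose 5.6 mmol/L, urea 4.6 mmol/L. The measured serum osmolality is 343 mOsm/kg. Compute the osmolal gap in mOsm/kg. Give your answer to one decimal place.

46.8 mOsm/kg

Calculated osmolality = 2·Na + glucose + urea
= 2·143 + 5.6 + 4.6
= 286 + 5.60 + 4.60
= 296.2 mOsm/kg ≈ 296.2 mOsm/kg
Osmolar gap = measured − calculated = 343 − 296.2 = 46.8 mOsm/kg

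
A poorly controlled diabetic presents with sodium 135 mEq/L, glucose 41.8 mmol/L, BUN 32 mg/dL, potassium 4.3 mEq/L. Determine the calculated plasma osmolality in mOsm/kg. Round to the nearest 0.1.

323.2 mOsm/kg

Calculated osmolality = 2·Na + glucose + BUN/2.8
= 2·135 + 41.8 + 32/2.8
= 270 + 41.80 + 11.43
= 323.23 mOsm/kg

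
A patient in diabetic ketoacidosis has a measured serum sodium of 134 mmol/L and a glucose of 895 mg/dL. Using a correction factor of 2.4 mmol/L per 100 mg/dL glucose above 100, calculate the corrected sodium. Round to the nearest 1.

Corrected Na = measured Na + 2.4 · (glucose − 100)/100
= 134 + 2.4 · (895 − 100)/100
= 134 + 19.1
= 153.1 mmol/L

153 mmol/L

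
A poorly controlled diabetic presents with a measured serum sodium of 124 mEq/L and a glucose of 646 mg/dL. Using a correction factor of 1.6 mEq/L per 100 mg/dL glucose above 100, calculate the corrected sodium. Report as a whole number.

Corrected Na = measured Na + 1.6 · (glucose − 100)/100
= 124 + 1.6 · (646 − 100)/100
= 124 + 8.7
= 132.7 mEq/L

133 mEq/L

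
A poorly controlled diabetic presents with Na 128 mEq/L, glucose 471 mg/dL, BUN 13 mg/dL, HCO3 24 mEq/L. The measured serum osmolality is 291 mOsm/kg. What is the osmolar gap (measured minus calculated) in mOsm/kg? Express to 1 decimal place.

4.2 mOsm/kg

Calculated osmolality = 2·Na + glucose/18 + BUN/2.8
= 2·128 + 471/18 + 13/2.8
= 256 + 26.17 + 4.64
= 286.81 mOsm/kg ≈ 286.8 mOsm/kg
Osmolar gap = measured − calculated = 291 − 286.8 = 4.2 mOsm/kg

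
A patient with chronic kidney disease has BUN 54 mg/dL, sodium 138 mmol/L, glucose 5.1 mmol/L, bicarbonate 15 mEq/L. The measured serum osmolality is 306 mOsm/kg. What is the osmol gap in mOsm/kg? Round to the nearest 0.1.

5.6 mOsm/kg

Calculated osmolality = 2·Na + glucose + BUN/2.8
= 2·138 + 5.1 + 54/2.8
= 276 + 5.10 + 19.29
= 300.39 mOsm/kg ≈ 300.4 mOsm/kg
Osmolar gap = measured − calculated = 306 − 300.4 = 5.6 mOsm/kg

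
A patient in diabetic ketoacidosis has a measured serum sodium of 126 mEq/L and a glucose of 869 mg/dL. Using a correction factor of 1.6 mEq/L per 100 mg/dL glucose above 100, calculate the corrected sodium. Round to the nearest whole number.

Corrected Na = measured Na + 1.6 · (glucose − 100)/100
= 126 + 1.6 · (869 − 100)/100
= 126 + 12.3
= 138.3 mEq/L

138 mEq/L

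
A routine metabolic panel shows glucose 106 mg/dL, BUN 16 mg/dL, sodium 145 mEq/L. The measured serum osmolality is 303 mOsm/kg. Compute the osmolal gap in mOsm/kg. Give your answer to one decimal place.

1.4 mOsm/kg

Calculated osmolality = 2·Na + glucose/18 + BUN/2.8
= 2·145 + 106/18 + 16/2.8
= 290 + 5.89 + 5.71
= 301.6 mOsm/kg ≈ 301.6 mOsm/kg
Osmolar gap = measured − calculated = 303 − 301.6 = 1.4 mOsm/kg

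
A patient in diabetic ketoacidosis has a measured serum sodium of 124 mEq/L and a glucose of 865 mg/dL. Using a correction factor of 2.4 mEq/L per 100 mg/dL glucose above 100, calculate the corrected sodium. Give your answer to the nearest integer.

Corrected Na = measured Na + 2.4 · (glucose − 100)/100
= 124 + 2.4 · (865 − 100)/100
= 124 + 18.4
= 142.4 mEq/L

142 mEq/L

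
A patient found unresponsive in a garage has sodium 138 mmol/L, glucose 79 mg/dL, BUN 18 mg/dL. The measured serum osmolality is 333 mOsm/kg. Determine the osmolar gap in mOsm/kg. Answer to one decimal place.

46.2 mOsm/kg

Calculated osmolality = 2·Na + glucose/18 + BUN/2.8
= 2·138 + 79/18 + 18/2.8
= 276 + 4.39 + 6.43
= 286.82 mOsm/kg ≈ 286.8 mOsm/kg
Osmolar gap = measured − calculated = 333 − 286.8 = 46.2 mOsm/kg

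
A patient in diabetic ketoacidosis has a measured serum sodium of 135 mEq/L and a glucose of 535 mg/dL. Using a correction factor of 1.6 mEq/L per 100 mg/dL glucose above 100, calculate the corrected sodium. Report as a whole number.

Corrected Na = measured Na + 1.6 · (glucose − 100)/100
= 135 + 1.6 · (535 − 100)/100
= 135 + 7
= 142 mEq/L

142 mEq/L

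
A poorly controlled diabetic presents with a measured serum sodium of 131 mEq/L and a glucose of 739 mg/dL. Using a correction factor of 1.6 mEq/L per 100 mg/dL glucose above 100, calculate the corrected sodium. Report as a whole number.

141 mEq/L

Corrected Na = measured Na + 1.6 · (glucose − 100)/100
= 131 + 1.6 · (739 − 100)/100
= 131 + 10.2
= 141.2 mEq/L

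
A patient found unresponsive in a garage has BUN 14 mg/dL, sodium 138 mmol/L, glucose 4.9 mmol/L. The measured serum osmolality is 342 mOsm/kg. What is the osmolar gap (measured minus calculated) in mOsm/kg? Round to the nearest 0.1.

Calculated osmolality = 2·Na + glucose + BUN/2.8
= 2·138 + 4.9 + 14/2.8
= 276 + 4.90 + 5
= 285.9 mOsm/kg ≈ 285.9 mOsm/kg
Osmolar gap = measured − calculated = 342 − 285.9 = 56.1 mOsm/kg

56.1 mOsm/kg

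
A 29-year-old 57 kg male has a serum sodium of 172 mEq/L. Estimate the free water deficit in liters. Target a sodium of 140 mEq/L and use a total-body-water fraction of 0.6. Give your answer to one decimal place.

7.8 L

TBW = 0.6 · 57 = 34.2 L
Free water deficit = TBW · (Na/140 − 1)
= 34.2 · (172/140 − 1)
= 34.2 · 0.2286
= 7.82 L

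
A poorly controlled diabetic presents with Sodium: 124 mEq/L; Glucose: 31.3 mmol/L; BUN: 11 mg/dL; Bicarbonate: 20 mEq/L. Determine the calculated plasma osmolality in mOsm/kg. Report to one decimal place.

Calculated osmolality = 2·Na + glucose + BUN/2.8
= 2·124 + 31.3 + 11/2.8
= 248 + 31.30 + 3.93
= 283.23 mOsm/kg

283.2 mOsm/kg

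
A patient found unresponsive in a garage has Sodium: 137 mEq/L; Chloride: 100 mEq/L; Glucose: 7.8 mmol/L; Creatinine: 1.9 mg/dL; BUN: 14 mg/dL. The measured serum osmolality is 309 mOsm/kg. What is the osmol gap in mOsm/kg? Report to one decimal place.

Calculated osmolality = 2·Na + glucose + BUN/2.8
= 2·137 + 7.8 + 14/2.8
= 274 + 7.80 + 5
= 286.8 mOsm/kg ≈ 286.8 mOsm/kg
Osmolar gap = measured − calculated = 309 − 286.8 = 22.2 mOsm/kg

22.2 mOsm/kg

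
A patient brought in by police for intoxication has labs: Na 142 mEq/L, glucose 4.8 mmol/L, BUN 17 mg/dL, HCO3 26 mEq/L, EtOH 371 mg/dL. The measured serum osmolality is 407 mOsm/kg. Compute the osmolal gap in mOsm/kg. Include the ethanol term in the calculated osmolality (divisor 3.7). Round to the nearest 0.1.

Calculated osmolality = 2·Na + glucose + BUN/2.8 + ethanol/3.7
= 2·142 + 4.8 + 17/2.8 + 371/3.7
= 284 + 4.80 + 6.07 + 100.27
= 395.14 mOsm/kg ≈ 395.1 mOsm/kg
Osmolar gap = measured − calculated = 407 − 395.1 = 11.9 mOsm/kg

11.9 mOsm/kg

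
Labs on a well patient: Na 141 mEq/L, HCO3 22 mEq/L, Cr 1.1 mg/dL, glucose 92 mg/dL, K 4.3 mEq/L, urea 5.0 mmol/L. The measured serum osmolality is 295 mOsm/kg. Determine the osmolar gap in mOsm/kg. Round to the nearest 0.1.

Calculated osmolality = 2·Na + glucose/18 + urea
= 2·141 + 92/18 + 5
= 282 + 5.11 + 5
= 292.11 mOsm/kg ≈ 292.1 mOsm/kg
Osmolar gap = measured − calculated = 295 − 292.1 = 2.9 mOsm/kg

2.9 mOsm/kg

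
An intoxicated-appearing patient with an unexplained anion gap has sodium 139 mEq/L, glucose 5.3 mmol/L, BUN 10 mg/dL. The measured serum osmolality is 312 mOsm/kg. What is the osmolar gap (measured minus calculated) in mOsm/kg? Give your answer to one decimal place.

Calculated osmolality = 2·Na + glucose + BUN/2.8
= 2·139 + 5.3 + 10/2.8
= 278 + 5.30 + 3.57
= 286.87 mOsm/kg ≈ 286.9 mOsm/kg
Osmolar gap = measured − calculated = 312 − 286.9 = 25.1 mOsm/kg

25.1 mOsm/kg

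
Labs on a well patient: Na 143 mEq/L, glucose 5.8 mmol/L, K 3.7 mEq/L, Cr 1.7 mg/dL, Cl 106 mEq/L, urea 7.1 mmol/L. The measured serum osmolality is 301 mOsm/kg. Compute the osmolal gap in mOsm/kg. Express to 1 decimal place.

2.1 mOsm/kg

Calculated osmolality = 2·Na + glucose + urea
= 2·143 + 5.8 + 7.1
= 286 + 5.80 + 7.10
= 298.9 mOsm/kg ≈ 298.9 mOsm/kg
Osmolar gap = measured − calculated = 301 − 298.9 = 2.1 mOsm/kg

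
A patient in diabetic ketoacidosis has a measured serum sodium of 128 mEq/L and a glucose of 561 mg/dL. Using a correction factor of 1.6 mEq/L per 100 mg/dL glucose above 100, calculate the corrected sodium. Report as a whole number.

Corrected Na = measured Na + 1.6 · (glucose − 100)/100
= 128 + 1.6 · (561 − 100)/100
= 128 + 7.4
= 135.4 mEq/L

135 mEq/L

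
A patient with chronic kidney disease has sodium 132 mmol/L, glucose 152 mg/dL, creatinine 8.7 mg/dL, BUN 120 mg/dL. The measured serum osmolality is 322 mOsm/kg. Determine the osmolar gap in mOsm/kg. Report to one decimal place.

Calculated osmolality = 2·Na + glucose/18 + BUN/2.8
= 2·132 + 152/18 + 120/2.8
= 264 + 8.44 + 42.86
= 315.3 mOsm/kg ≈ 315.3 mOsm/kg
Osmolar gap = measured − calculated = 322 − 315.3 = 6.7 mOsm/kg

6.7 mOsm/kg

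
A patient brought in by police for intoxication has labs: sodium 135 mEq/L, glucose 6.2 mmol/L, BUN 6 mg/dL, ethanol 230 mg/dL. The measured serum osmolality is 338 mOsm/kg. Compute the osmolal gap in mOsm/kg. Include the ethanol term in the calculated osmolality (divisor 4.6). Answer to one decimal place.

9.7 mOsm/kg

Calculated osmolality = 2·Na + glucose + BUN/2.8 + ethanol/4.6
= 2·135 + 6.2 + 6/2.8 + 230/4.6
= 270 + 6.20 + 2.14 + 50
= 328.34 mOsm/kg ≈ 328.3 mOsm/kg
Osmolar gap = measured − calculated = 338 − 328.3 = 9.7 mOsm/kg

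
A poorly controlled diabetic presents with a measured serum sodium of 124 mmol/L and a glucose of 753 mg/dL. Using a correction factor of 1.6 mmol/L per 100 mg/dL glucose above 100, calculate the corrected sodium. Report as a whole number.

134 mmol/L

Corrected Na = measured Na + 1.6 · (glucose − 100)/100
= 124 + 1.6 · (753 − 100)/100
= 124 + 10.4
= 134.4 mmol/L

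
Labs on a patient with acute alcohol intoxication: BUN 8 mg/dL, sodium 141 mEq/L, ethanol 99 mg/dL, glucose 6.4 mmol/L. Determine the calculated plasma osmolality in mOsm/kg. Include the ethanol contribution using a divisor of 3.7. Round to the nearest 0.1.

Calculated osmolality = 2·Na + glucose + BUN/2.8 + ethanol/3.7
= 2·141 + 6.4 + 8/2.8 + 99/3.7
= 282 + 6.40 + 2.86 + 26.76
= 318.02 mOsm/kg

318.0 mOsm/kg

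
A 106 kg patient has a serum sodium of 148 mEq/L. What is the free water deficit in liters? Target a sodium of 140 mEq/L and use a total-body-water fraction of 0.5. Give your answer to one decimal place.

3.0 L

TBW = 0.5 · 106 = 53 L
Free water deficit = TBW · (Na/140 − 1)
= 53 · (148/140 − 1)
= 53 · 0.0571
= 3.03 L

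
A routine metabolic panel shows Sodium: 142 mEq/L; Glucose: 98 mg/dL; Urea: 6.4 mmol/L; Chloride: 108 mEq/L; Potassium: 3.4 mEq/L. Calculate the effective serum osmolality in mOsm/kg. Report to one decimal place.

Effective osmolality excludes urea (freely permeant across cell membranes):
2·Na + glucose/18
= 2·142 + 98/18
= 284 + 5.44
= 289.44 mOsm/kg

289.4 mOsm/kg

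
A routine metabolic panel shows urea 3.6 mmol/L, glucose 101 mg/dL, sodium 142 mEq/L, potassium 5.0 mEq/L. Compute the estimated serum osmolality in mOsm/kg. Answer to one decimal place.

293.2 mOsm/kg

Calculated osmolality = 2·Na + glucose/18 + urea
= 2·142 + 101/18 + 3.6
= 284 + 5.61 + 3.60
= 293.21 mOsm/kg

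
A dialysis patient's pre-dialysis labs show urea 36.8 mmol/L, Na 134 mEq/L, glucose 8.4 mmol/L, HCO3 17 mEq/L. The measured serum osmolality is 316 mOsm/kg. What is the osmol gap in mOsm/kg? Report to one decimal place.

Calculated osmolality = 2·Na + glucose + urea
= 2·134 + 8.4 + 36.8
= 268 + 8.40 + 36.80
= 313.2 mOsm/kg ≈ 313.2 mOsm/kg
Osmolar gap = measured − calculated = 316 − 313.2 = 2.8 mOsm/kg

2.8 mOsm/kg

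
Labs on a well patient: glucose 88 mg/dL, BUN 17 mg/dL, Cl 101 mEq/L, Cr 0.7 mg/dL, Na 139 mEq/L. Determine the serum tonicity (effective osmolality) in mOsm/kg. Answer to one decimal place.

282.9 mOsm/kg

Effective osmolality excludes urea (freely permeant across cell membranes):
2·Na + glucose/18
= 2·139 + 88/18
= 278 + 4.89
= 282.89 mOsm/kg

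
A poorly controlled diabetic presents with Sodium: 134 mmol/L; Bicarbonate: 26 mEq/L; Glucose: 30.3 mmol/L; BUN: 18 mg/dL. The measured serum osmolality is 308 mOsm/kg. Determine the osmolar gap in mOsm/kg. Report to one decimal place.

Calculated osmolality = 2·Na + glucose + BUN/2.8
= 2·134 + 30.3 + 18/2.8
= 268 + 30.30 + 6.43
= 304.73 mOsm/kg ≈ 304.7 mOsm/kg
Osmolar gap = measured − calculated = 308 − 304.7 = 3.3 mOsm/kg

3.3 mOsm/kg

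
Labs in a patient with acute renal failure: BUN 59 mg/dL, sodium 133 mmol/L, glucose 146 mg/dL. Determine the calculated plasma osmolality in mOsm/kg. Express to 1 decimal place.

295.2 mOsm/kg

Calculated osmolality = 2·Na + glucose/18 + BUN/2.8
= 2·133 + 146/18 + 59/2.8
= 266 + 8.11 + 21.07
= 295.18 mOsm/kg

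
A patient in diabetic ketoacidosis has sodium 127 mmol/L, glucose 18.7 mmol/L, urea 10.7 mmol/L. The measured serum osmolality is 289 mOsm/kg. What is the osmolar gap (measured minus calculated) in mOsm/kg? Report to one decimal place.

5.6 mOsm/kg

Calculated osmolality = 2·Na + glucose + urea
= 2·127 + 18.7 + 10.7
= 254 + 18.70 + 10.70
= 283.4 mOsm/kg ≈ 283.4 mOsm/kg
Osmolar gap = measured − calculated = 289 − 283.4 = 5.6 mOsm/kg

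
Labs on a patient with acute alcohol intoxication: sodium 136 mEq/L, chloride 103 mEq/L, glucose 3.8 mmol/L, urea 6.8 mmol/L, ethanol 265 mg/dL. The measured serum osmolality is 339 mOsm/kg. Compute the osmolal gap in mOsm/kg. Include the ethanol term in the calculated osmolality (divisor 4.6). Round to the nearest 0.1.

Calculated osmolality = 2·Na + glucose + urea + ethanol/4.6
= 2·136 + 3.8 + 6.8 + 265/4.6
= 272 + 3.80 + 6.80 + 57.61
= 340.21 mOsm/kg ≈ 340.2 mOsm/kg
Osmolar gap = measured − calculated = 339 − 340.2 = -1.2 mOsm/kg

-1.2 mOsm/kg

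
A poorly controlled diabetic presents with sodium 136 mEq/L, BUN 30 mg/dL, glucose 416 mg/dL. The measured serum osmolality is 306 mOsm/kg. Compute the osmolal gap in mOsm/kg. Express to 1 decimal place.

0.2 mOsm/kg

Calculated osmolality = 2·Na + glucose/18 + BUN/2.8
= 2·136 + 416/18 + 30/2.8
= 272 + 23.11 + 10.71
= 305.82 mOsm/kg ≈ 305.8 mOsm/kg
Osmolar gap = measured − calculated = 306 − 305.8 = 0.2 mOsm/kg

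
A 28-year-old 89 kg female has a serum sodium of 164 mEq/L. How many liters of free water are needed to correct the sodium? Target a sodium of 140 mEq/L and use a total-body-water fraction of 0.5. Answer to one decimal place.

TBW = 0.5 · 89 = 44.5 L
Free water deficit = TBW · (Na/140 − 1)
= 44.5 · (164/140 − 1)
= 44.5 · 0.1714
= 7.63 L

7.6 L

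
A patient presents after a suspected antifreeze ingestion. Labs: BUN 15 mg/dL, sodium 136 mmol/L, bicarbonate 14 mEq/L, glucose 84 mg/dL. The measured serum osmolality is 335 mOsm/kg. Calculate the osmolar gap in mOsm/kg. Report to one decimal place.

53.0 mOsm/kg

Calculated osmolality = 2·Na + glucose/18 + BUN/2.8
= 2·136 + 84/18 + 15/2.8
= 272 + 4.67 + 5.36
= 282.03 mOsm/kg ≈ 282.0 mOsm/kg
Osmolar gap = measured − calculated = 335 − 282.0 = 53.0 mOsm/kg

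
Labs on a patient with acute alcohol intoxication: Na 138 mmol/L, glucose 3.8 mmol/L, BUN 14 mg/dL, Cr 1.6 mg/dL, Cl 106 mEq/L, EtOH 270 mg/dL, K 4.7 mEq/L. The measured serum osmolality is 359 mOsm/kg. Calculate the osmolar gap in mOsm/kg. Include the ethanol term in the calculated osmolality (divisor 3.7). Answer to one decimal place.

1.2 mOsm/kg

Calculated osmolality = 2·Na + glucose + BUN/2.8 + ethanol/3.7
= 2·138 + 3.8 + 14/2.8 + 270/3.7
= 276 + 3.80 + 5 + 72.97
= 357.77 mOsm/kg ≈ 357.8 mOsm/kg
Osmolar gap = measured − calculated = 359 − 357.8 = 1.2 mOsm/kg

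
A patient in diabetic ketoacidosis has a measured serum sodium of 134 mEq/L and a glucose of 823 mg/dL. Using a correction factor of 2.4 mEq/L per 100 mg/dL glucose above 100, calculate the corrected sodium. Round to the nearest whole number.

Corrected Na = measured Na + 2.4 · (glucose − 100)/100
= 134 + 2.4 · (823 − 100)/100
= 134 + 17.4
= 151.4 mEq/L

151 mEq/L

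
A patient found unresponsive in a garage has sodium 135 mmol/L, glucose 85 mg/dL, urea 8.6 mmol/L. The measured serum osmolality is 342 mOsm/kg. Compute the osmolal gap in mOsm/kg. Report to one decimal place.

58.7 mOsm/kg

Calculated osmolality = 2·Na + glucose/18 + urea
= 2·135 + 85/18 + 8.6
= 270 + 4.72 + 8.60
= 283.32 mOsm/kg ≈ 283.3 mOsm/kg
Osmolar gap = measured − calculated = 342 − 283.3 = 58.7 mOsm/kg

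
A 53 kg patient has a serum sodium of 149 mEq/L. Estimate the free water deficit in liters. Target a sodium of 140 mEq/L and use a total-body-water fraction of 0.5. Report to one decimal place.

1.7 L

TBW = 0.5 · 53 = 26.5 L
Free water deficit = TBW · (Na/140 − 1)
= 26.5 · (149/140 − 1)
= 26.5 · 0.0643
= 1.7 L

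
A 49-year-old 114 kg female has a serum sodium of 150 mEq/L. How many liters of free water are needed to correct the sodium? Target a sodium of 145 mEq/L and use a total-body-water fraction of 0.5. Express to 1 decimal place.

2.0 L

TBW = 0.5 · 114 = 57 L
Free water deficit = TBW · (Na/145 − 1)
= 57 · (150/145 − 1)
= 57 · 0.0345
= 1.97 L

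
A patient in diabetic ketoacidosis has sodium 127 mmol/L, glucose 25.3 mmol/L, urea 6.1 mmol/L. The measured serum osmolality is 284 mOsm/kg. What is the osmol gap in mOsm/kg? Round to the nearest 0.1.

Calculated osmolality = 2·Na + glucose + urea
= 2·127 + 25.3 + 6.1
= 254 + 25.30 + 6.10
= 285.4 mOsm/kg ≈ 285.4 mOsm/kg
Osmolar gap = measured − calculated = 284 − 285.4 = -1.4 mOsm/kg

-1.4 mOsm/kg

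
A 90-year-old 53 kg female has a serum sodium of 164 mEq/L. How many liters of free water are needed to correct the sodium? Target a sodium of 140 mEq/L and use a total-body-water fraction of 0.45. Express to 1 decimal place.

4.1 L

TBW = 0.45 · 53 = 23.85 L
Free water deficit = TBW · (Na/140 − 1)
= 23.85 · (164/140 − 1)
= 23.85 · 0.1714
= 4.09 L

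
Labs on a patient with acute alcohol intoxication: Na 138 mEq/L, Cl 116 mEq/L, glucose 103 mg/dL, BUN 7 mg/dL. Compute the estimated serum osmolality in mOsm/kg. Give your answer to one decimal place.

Calculated osmolality = 2·Na + glucose/18 + BUN/2.8
= 2·138 + 103/18 + 7/2.8
= 276 + 5.72 + 2.50
= 284.22 mOsm/kg

284.2 mOsm/kg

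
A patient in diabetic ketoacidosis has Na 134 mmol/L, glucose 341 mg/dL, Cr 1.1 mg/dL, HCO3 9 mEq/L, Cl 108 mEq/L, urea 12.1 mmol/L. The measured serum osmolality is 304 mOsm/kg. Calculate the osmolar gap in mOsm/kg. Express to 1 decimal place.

Calculated osmolality = 2·Na + glucose/18 + urea
= 2·134 + 341/18 + 12.1
= 268 + 18.94 + 12.10
= 299.04 mOsm/kg ≈ 299.0 mOsm/kg
Osmolar gap = measured − calculated = 304 − 299.0 = 5.0 mOsm/kg

5.0 mOsm/kg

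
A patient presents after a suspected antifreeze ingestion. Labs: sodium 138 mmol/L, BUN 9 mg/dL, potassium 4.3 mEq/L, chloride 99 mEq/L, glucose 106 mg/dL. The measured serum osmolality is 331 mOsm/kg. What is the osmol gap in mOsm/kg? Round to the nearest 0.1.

Calculated osmolality = 2·Na + glucose/18 + BUN/2.8
= 2·138 + 106/18 + 9/2.8
= 276 + 5.89 + 3.21
= 285.1 mOsm/kg ≈ 285.1 mOsm/kg
Osmolar gap = measured − calculated = 331 − 285.1 = 45.9 mOsm/kg

45.9 mOsm/kg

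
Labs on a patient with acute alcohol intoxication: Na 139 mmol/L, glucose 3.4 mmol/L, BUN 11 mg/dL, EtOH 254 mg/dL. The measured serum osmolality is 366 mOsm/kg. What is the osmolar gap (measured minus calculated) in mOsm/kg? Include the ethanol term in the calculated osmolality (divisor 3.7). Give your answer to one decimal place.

12.0 mOsm/kg

Calculated osmolality = 2·Na + glucose + BUN/2.8 + ethanol/3.7
= 2·139 + 3.4 + 11/2.8 + 254/3.7
= 278 + 3.40 + 3.93 + 68.65
= 353.98 mOsm/kg ≈ 354.0 mOsm/kg
Osmolar gap = measured − calculated = 366 − 354.0 = 12.0 mOsm/kg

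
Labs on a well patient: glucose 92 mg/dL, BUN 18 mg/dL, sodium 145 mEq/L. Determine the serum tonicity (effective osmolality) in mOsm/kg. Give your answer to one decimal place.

Effective osmolality excludes urea (freely permeant across cell membranes):
2·Na + glucose/18
= 2·145 + 92/18
= 290 + 5.11
= 295.11 mOsm/kg

295.1 mOsm/kg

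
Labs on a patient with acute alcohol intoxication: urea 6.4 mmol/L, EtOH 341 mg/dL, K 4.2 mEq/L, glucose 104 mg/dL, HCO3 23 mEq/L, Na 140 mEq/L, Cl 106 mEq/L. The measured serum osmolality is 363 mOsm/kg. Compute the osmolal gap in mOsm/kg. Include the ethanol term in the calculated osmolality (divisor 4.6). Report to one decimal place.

Calculated osmolality = 2·Na + glucose/18 + urea + ethanol/4.6
= 2·140 + 104/18 + 6.4 + 341/4.6
= 280 + 5.78 + 6.40 + 74.13
= 366.31 mOsm/kg ≈ 366.3 mOsm/kg
Osmolar gap = measured − calculated = 363 − 366.3 = -3.3 mOsm/kg

-3.3 mOsm/kg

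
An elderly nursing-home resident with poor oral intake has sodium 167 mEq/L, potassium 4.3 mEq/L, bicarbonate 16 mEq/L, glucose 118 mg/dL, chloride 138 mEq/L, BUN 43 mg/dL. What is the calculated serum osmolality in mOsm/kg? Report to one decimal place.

Calculated osmolality = 2·Na + glucose/18 + BUN/2.8
= 2·167 + 118/18 + 43/2.8
= 334 + 6.56 + 15.36
= 355.92 mOsm/kg

355.9 mOsm/kg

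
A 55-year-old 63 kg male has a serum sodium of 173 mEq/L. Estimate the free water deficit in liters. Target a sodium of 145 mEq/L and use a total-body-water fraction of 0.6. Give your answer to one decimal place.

TBW = 0.6 · 63 = 37.8 L
Free water deficit = TBW · (Na/145 − 1)
= 37.8 · (173/145 − 1)
= 37.8 · 0.1931
= 7.3 L

7.3 L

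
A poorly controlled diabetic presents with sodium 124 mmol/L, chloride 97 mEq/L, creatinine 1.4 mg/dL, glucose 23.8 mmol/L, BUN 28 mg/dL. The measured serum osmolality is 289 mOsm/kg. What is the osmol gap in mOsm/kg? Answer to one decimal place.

7.2 mOsm/kg

Calculated osmolality = 2·Na + glucose + BUN/2.8
= 2·124 + 23.8 + 28/2.8
= 248 + 23.80 + 10
= 281.8 mOsm/kg ≈ 281.8 mOsm/kg
Osmolar gap = measured − calculated = 289 − 281.8 = 7.2 mOsm/kg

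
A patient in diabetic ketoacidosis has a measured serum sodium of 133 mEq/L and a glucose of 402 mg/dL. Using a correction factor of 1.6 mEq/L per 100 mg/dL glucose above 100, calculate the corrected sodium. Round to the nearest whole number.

Corrected Na = measured Na + 1.6 · (glucose − 100)/100
= 133 + 1.6 · (402 − 100)/100
= 133 + 4.8
= 137.8 mEq/L

138 mEq/L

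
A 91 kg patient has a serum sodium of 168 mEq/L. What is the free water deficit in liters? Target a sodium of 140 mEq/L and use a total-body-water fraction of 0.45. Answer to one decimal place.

8.2 L

TBW = 0.45 · 91 = 40.95 L
Free water deficit = TBW · (Na/140 − 1)
= 40.95 · (168/140 − 1)
= 40.95 · 0.2
= 8.19 L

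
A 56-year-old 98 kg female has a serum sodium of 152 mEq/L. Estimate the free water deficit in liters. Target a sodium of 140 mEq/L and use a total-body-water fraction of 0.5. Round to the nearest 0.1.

4.2 L

TBW = 0.5 · 98 = 49 L
Free water deficit = TBW · (Na/140 − 1)
= 49 · (152/140 − 1)
= 49 · 0.0857
= 4.2 L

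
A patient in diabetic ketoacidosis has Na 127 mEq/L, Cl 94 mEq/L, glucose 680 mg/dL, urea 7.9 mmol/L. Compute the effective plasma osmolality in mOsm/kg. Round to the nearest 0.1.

Effective osmolality excludes urea (freely permeant across cell membranes):
2·Na + glucose/18
= 2·127 + 680/18
= 254 + 37.78
= 291.78 mOsm/kg

291.8 mOsm/kg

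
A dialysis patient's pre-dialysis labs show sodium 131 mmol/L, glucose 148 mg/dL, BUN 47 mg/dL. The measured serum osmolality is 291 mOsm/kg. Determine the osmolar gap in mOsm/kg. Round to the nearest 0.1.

Calculated osmolality = 2·Na + glucose/18 + BUN/2.8
= 2·131 + 148/18 + 47/2.8
= 262 + 8.22 + 16.79
= 287.01 mOsm/kg ≈ 287.0 mOsm/kg
Osmolar gap = measured − calculated = 291 − 287.0 = 4.0 mOsm/kg

4.0 mOsm/kg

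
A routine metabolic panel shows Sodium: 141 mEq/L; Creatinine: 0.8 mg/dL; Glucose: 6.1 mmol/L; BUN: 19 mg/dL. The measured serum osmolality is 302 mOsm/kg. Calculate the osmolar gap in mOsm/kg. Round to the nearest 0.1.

7.1 mOsm/kg

Calculated osmolality = 2·Na + glucose + BUN/2.8
= 2·141 + 6.1 + 19/2.8
= 282 + 6.10 + 6.79
= 294.89 mOsm/kg ≈ 294.9 mOsm/kg
Osmolar gap = measured − calculated = 302 − 294.9 = 7.1 mOsm/kg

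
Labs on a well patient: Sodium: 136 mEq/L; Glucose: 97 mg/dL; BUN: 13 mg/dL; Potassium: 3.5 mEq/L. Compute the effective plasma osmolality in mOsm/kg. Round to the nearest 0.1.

277.4 mOsm/kg

Effective osmolality excludes urea (freely permeant across cell membranes):
2·Na + glucose/18
= 2·136 + 97/18
= 272 + 5.39
= 277.39 mOsm/kg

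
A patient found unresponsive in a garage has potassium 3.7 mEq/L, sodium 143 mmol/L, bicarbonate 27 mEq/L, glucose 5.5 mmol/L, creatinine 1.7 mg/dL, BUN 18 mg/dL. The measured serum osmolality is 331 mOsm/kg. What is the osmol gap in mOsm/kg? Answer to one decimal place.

33.1 mOsm/kg

Calculated osmolality = 2·Na + glucose + BUN/2.8
= 2·143 + 5.5 + 18/2.8
= 286 + 5.50 + 6.43
= 297.93 mOsm/kg ≈ 297.9 mOsm/kg
Osmolar gap = measured − calculated = 331 − 297.9 = 33.1 mOsm/kg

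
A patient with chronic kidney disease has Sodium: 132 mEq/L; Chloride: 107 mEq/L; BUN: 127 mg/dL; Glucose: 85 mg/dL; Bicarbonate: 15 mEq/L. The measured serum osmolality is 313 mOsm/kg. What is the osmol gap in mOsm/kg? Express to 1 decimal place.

Calculated osmolality = 2·Na + glucose/18 + BUN/2.8
= 2·132 + 85/18 + 127/2.8
= 264 + 4.72 + 45.36
= 314.08 mOsm/kg ≈ 314.1 mOsm/kg
Osmolar gap = measured − calculated = 313 − 314.1 = -1.1 mOsm/kg

-1.1 mOsm/kg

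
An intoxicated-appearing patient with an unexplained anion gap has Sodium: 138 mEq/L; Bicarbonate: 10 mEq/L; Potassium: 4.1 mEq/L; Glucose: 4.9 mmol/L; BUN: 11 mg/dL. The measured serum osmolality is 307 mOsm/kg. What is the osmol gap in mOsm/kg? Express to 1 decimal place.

22.2 mOsm/kg

Calculated osmolality = 2·Na + glucose + BUN/2.8
= 2·138 + 4.9 + 11/2.8
= 276 + 4.90 + 3.93
= 284.83 mOsm/kg ≈ 284.8 mOsm/kg
Osmolar gap = measured − calculated = 307 − 284.8 = 22.2 mOsm/kg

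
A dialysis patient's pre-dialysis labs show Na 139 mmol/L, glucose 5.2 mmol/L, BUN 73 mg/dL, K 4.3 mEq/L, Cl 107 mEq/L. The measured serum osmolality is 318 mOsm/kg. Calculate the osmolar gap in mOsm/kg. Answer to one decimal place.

8.7 mOsm/kg

Calculated osmolality = 2·Na + glucose + BUN/2.8
= 2·139 + 5.2 + 73/2.8
= 278 + 5.20 + 26.07
= 309.27 mOsm/kg ≈ 309.3 mOsm/kg
Osmolar gap = measured − calculated = 318 − 309.3 = 8.7 mOsm/kg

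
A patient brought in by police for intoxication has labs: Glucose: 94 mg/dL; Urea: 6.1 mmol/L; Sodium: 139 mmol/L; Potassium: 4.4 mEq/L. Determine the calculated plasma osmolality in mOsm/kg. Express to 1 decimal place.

289.3 mOsm/kg

Calculated osmolality = 2·Na + glucose/18 + urea
= 2·139 + 94/18 + 6.1
= 278 + 5.22 + 6.10
= 289.32 mOsm/kg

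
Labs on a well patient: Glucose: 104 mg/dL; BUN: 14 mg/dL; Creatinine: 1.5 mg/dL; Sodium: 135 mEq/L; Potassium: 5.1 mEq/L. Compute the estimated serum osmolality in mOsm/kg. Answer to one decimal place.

Calculated osmolality = 2·Na + glucose/18 + BUN/2.8
= 2·135 + 104/18 + 14/2.8
= 270 + 5.78 + 5
= 280.78 mOsm/kg

280.8 mOsm/kg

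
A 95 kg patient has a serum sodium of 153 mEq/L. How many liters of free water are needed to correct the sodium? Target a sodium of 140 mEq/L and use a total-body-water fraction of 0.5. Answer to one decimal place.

TBW = 0.5 · 95 = 47.5 L
Free water deficit = TBW · (Na/140 − 1)
= 47.5 · (153/140 − 1)
= 47.5 · 0.0929
= 4.41 L

4.4 L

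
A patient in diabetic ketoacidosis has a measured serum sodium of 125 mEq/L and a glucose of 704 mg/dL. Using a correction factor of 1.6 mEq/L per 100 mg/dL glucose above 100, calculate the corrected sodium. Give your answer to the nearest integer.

Corrected Na = measured Na + 1.6 · (glucose − 100)/100
= 125 + 1.6 · (704 − 100)/100
= 125 + 9.7
= 134.7 mEq/L

135 mEq/L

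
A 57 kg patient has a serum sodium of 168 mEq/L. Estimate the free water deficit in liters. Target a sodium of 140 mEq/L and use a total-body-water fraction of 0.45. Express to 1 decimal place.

TBW = 0.45 · 57 = 25.65 L
Free water deficit = TBW · (Na/140 − 1)
= 25.65 · (168/140 − 1)
= 25.65 · 0.2
= 5.13 L

5.1 L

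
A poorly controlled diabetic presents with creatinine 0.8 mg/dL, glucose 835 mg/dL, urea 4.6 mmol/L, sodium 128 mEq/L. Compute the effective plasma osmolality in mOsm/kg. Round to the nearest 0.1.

Effective osmolality excludes urea (freely permeant across cell membranes):
2·Na + glucose/18
= 2·128 + 835/18
= 256 + 46.39
= 302.39 mOsm/kg

302.4 mOsm/kg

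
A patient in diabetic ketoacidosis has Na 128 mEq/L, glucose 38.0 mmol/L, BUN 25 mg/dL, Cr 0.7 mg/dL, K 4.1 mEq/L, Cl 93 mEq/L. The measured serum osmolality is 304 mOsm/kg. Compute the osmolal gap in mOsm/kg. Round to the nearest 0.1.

1.1 mOsm/kg

Calculated osmolality = 2·Na + glucose + BUN/2.8
= 2·128 + 38 + 25/2.8
= 256 + 38 + 8.93
= 302.93 mOsm/kg ≈ 302.9 mOsm/kg
Osmolar gap = measured − calculated = 304 − 302.9 = 1.1 mOsm/kg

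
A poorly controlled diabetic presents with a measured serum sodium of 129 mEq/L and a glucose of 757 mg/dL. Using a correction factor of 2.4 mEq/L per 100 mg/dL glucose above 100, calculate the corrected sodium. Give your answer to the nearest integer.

Corrected Na = measured Na + 2.4 · (glucose − 100)/100
= 129 + 2.4 · (757 − 100)/100
= 129 + 15.8
= 144.8 mEq/L

145 mEq/L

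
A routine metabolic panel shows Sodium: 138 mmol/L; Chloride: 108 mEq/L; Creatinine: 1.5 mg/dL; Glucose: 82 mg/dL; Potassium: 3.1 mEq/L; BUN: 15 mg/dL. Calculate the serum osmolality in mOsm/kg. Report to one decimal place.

Calculated osmolality = 2·Na + glucose/18 + BUN/2.8
= 2·138 + 82/18 + 15/2.8
= 276 + 4.56 + 5.36
= 285.92 mOsm/kg

285.9 mOsm/kg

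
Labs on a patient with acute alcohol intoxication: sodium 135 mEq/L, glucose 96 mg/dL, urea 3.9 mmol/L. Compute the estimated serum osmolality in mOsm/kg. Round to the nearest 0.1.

Calculated osmolality = 2·Na + glucose/18 + urea
= 2·135 + 96/18 + 3.9
= 270 + 5.33 + 3.90
= 279.23 mOsm/kg

279.2 mOsm/kg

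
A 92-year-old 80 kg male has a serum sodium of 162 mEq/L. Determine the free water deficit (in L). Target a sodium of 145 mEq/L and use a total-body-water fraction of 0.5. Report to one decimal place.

4.7 L

TBW = 0.5 · 80 = 40 L
Free water deficit = TBW · (Na/145 − 1)
= 40 · (162/145 − 1)
= 40 · 0.1172
= 4.69 L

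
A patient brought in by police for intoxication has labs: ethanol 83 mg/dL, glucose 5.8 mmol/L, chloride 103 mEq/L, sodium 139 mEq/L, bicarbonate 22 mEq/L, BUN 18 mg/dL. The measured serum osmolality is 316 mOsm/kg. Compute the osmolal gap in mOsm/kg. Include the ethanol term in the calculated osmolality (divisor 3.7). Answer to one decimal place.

Calculated osmolality = 2·Na + glucose + BUN/2.8 + ethanol/3.7
= 2·139 + 5.8 + 18/2.8 + 83/3.7
= 278 + 5.80 + 6.43 + 22.43
= 312.66 mOsm/kg ≈ 312.7 mOsm/kg
Osmolar gap = measured − calculated = 316 − 312.7 = 3.3 mOsm/kg

3.3 mOsm/kg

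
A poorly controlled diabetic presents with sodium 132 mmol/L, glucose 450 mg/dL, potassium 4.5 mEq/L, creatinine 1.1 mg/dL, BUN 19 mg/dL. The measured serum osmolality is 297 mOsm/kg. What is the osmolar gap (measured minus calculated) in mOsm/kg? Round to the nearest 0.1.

Calculated osmolality = 2·Na + glucose/18 + BUN/2.8
= 2·132 + 450/18 + 19/2.8
= 264 + 25 + 6.79
= 295.79 mOsm/kg ≈ 295.8 mOsm/kg
Osmolar gap = measured − calculated = 297 − 295.8 = 1.2 mOsm/kg

1.2 mOsm/kg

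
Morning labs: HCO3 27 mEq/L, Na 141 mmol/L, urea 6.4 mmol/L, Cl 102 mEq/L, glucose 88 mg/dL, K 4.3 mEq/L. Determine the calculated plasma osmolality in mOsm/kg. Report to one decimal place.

Calculated osmolality = 2·Na + glucose/18 + urea
= 2·141 + 88/18 + 6.4
= 282 + 4.89 + 6.40
= 293.29 mOsm/kg

293.3 mOsm/kg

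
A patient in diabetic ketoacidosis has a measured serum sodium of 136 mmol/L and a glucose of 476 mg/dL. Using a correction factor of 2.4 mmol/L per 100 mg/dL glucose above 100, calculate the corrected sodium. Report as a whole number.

Corrected Na = measured Na + 2.4 · (glucose − 100)/100
= 136 + 2.4 · (476 − 100)/100
= 136 + 9
= 145 mmol/L

145 mmol/L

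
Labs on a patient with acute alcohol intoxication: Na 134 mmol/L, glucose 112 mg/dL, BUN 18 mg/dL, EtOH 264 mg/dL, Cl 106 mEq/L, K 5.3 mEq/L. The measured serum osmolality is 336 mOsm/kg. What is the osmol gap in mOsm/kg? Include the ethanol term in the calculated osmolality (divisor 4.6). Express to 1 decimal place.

Calculated osmolality = 2·Na + glucose/18 + BUN/2.8 + ethanol/4.6
= 2·134 + 112/18 + 18/2.8 + 264/4.6
= 268 + 6.22 + 6.43 + 57.39
= 338.04 mOsm/kg ≈ 338.0 mOsm/kg
Osmolar gap = measured − calculated = 336 − 338.0 = -2.0 mOsm/kg

-2.0 mOsm/kg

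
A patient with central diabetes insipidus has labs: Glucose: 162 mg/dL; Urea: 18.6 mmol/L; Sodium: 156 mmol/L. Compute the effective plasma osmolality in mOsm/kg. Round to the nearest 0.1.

Effective osmolality excludes urea (freely permeant across cell membranes):
2·Na + glucose/18
= 2·156 + 162/18
= 312 + 9
= 321 mOsm/kg

321.0 mOsm/kg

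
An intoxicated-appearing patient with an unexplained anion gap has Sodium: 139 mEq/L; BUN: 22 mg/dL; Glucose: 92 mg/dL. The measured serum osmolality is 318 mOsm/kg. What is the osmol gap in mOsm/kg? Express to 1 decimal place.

27.0 mOsm/kg

Calculated osmolality = 2·Na + glucose/18 + BUN/2.8
= 2·139 + 92/18 + 22/2.8
= 278 + 5.11 + 7.86
= 290.97 mOsm/kg ≈ 291.0 mOsm/kg
Osmolar gap = measured − calculated = 318 − 291.0 = 27.0 mOsm/kg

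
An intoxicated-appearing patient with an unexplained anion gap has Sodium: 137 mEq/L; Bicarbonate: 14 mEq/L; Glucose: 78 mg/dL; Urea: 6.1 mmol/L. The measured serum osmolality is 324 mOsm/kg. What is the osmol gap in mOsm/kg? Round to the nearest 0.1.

Calculated osmolality = 2·Na + glucose/18 + urea
= 2·137 + 78/18 + 6.1
= 274 + 4.33 + 6.10
= 284.43 mOsm/kg ≈ 284.4 mOsm/kg
Osmolar gap = measured − calculated = 324 − 284.4 = 39.6 mOsm/kg

39.6 mOsm/kg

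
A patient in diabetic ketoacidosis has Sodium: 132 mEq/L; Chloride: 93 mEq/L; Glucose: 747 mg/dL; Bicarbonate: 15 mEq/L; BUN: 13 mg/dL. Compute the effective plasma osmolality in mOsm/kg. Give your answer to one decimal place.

305.5 mOsm/kg

Effective osmolality excludes urea (freely permeant across cell membranes):
2·Na + glucose/18
= 2·132 + 747/18
= 264 + 41.5
= 305.5 mOsm/kg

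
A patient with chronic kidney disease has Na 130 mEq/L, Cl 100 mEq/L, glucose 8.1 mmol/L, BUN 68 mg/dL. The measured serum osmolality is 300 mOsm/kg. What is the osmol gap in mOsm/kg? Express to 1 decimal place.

Calculated osmolality = 2·Na + glucose + BUN/2.8
= 2·130 + 8.1 + 68/2.8
= 260 + 8.10 + 24.29
= 292.39 mOsm/kg ≈ 292.4 mOsm/kg
Osmolar gap = measured − calculated = 300 − 292.4 = 7.6 mOsm/kg

7.6 mOsm/kg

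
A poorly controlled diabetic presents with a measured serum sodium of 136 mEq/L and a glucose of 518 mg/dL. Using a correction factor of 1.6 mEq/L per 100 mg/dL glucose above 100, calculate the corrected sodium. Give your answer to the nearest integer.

Corrected Na = measured Na + 1.6 · (glucose − 100)/100
= 136 + 1.6 · (518 − 100)/100
= 136 + 6.7
= 142.7 mEq/L

143 mEq/L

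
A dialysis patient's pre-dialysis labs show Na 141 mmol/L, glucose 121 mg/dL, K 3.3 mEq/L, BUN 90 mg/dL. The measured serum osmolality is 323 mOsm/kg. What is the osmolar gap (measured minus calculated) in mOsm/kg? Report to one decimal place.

2.1 mOsm/kg

Calculated osmolality = 2·Na + glucose/18 + BUN/2.8
= 2·141 + 121/18 + 90/2.8
= 282 + 6.72 + 32.14
= 320.86 mOsm/kg ≈ 320.9 mOsm/kg
Osmolar gap = measured − calculated = 323 − 320.9 = 2.1 mOsm/kg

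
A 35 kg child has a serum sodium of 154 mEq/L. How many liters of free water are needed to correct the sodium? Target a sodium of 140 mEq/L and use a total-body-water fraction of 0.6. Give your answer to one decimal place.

TBW = 0.6 · 35 = 21 L
Free water deficit = TBW · (Na/140 − 1)
= 21 · (154/140 − 1)
= 21 · 0.1
= 2.1 L

2.1 L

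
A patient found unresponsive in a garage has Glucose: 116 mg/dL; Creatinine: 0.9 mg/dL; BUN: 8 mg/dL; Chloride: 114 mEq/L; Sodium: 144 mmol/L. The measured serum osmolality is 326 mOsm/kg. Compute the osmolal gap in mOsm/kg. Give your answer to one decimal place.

Calculated osmolality = 2·Na + glucose/18 + BUN/2.8
= 2·144 + 116/18 + 8/2.8
= 288 + 6.44 + 2.86
= 297.3 mOsm/kg ≈ 297.3 mOsm/kg
Osmolar gap = measured − calculated = 326 − 297.3 = 28.7 mOsm/kg

28.7 mOsm/kg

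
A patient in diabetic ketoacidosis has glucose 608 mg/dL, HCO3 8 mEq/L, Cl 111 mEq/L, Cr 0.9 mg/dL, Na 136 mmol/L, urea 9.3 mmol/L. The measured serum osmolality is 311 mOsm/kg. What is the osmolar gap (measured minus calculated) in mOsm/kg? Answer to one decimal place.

Calculated osmolality = 2·Na + glucose/18 + urea
= 2·136 + 608/18 + 9.3
= 272 + 33.78 + 9.30
= 315.08 mOsm/kg ≈ 315.1 mOsm/kg
Osmolar gap = measured − calculated = 311 − 315.1 = -4.1 mOsm/kg

-4.1 mOsm/kg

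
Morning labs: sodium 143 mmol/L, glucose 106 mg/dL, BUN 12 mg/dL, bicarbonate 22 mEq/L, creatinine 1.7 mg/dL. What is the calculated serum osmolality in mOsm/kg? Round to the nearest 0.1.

Calculated osmolality = 2·Na + glucose/18 + BUN/2.8
= 2·143 + 106/18 + 12/2.8
= 286 + 5.89 + 4.29
= 296.18 mOsm/kg

296.2 mOsm/kg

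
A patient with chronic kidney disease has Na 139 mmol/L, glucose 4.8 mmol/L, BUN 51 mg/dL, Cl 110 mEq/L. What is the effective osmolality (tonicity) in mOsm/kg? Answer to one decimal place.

Effective osmolality excludes urea (freely permeant across cell membranes):
2·Na + glucose
= 2·139 + 4.8
= 278 + 4.8
= 282.8 mOsm/kg

282.8 mOsm/kg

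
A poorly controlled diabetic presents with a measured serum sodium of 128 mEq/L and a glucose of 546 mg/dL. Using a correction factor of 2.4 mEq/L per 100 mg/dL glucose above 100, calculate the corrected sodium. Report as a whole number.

Corrected Na = measured Na + 2.4 · (glucose − 100)/100
= 128 + 2.4 · (546 − 100)/100
= 128 + 10.7
= 138.7 mEq/L

139 mEq/L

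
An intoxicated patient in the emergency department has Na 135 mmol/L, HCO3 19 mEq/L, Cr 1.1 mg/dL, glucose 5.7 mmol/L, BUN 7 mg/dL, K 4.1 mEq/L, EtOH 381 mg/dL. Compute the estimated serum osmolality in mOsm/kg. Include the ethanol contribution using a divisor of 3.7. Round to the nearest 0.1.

381.2 mOsm/kg

Calculated osmolality = 2·Na + glucose + BUN/2.8 + ethanol/3.7
= 2·135 + 5.7 + 7/2.8 + 381/3.7
= 270 + 5.70 + 2.50 + 102.97
= 381.17 mOsm/kg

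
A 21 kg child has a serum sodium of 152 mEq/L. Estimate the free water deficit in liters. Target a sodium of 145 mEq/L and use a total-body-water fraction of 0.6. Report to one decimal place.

0.6 L

TBW = 0.6 · 21 = 12.6 L
Free water deficit = TBW · (Na/145 − 1)
= 12.6 · (152/145 − 1)
= 12.6 · 0.0483
= 0.61 L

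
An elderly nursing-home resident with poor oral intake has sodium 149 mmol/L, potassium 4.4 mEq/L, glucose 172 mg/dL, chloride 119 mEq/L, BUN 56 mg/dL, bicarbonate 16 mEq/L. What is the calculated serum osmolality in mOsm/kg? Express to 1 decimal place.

327.6 mOsm/kg

Calculated osmolality = 2·Na + glucose/18 + BUN/2.8
= 2·149 + 172/18 + 56/2.8
= 298 + 9.56 + 20
= 327.56 mOsm/kg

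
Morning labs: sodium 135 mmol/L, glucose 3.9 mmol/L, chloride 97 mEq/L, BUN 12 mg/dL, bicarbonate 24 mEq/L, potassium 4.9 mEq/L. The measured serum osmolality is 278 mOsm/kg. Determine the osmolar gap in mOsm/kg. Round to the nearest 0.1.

-0.2 mOsm/kg

Calculated osmolality = 2·Na + glucose + BUN/2.8
= 2·135 + 3.9 + 12/2.8
= 270 + 3.90 + 4.29
= 278.19 mOsm/kg ≈ 278.2 mOsm/kg
Osmolar gap = measured − calculated = 278 − 278.2 = -0.2 mOsm/kg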